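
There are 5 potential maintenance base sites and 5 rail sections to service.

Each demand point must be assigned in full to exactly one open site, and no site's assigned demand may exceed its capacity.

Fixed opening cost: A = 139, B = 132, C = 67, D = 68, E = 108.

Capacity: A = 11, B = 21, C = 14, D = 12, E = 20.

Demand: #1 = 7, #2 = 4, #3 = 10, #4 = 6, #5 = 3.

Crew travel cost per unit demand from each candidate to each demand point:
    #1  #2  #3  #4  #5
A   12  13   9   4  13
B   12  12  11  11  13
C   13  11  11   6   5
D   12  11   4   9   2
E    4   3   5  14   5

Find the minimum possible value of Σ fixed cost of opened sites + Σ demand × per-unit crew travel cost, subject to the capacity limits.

Open {C, E}; cheapest assignment that respects the capacities:
  C (cap 14, load 13): #2, #4, #5 — cost 4×11 + 6×6 + 3×5 = 95
  E (cap 20, load 17): #1, #3 — cost 7×4 + 10×5 = 78
  Shipping 173, fixed 175 → total 348.
  Any other capacity-feasible assignment to {C, E} ships for at least 173.
Compare {D, E}: its best feasible assignment gives total 355.
Compare {C, D, E}: its best feasible assignment gives total 374.
Every other set of open sites that can feasibly serve all demand totals ≥ 355 even under its best assignment. Minimum: 348.

348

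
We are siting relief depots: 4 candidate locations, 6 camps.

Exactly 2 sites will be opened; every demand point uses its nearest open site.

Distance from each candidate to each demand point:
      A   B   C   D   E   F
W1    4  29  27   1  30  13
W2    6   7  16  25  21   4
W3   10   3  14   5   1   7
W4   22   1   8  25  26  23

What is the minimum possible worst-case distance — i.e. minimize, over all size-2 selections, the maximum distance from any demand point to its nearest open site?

Open {W3, W4}.
  Farthest demand point is A at distance 10 (to W3); all others are ≤ 10.
With {W1, W3} the worst case is 14.
With {W2, W3} the worst case is 14.
No size-2 selection achieves below 10.

10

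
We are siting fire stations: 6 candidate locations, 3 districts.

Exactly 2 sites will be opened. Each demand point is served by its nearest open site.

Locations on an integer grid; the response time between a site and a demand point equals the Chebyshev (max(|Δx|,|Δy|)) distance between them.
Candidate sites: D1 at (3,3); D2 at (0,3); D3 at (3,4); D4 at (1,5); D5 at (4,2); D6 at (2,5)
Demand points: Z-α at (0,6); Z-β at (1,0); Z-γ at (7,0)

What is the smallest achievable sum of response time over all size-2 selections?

Open {D4, D5}.
  Z-α→D4 1, Z-β→D5 3, Z-γ→D5 3  ⇒ total 7.
Compare {D1, D4}: total 8.
Compare {D5, D6}: total 8.
No size-2 selection does better; minimum is 7.

7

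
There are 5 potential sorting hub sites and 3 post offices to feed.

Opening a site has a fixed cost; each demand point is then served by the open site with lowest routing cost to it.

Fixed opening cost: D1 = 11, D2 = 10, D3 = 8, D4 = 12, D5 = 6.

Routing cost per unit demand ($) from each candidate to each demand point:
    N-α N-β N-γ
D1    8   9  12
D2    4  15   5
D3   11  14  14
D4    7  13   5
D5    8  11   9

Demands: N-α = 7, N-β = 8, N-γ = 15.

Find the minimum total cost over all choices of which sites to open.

Open {D1, D2}: assign each demand point to its cheapest open site.
  N-α→D2 7×4=28, N-β→D1 8×9=72, N-γ→D2 15×5=75
  routing cost 175, fixed 21 → total 196.
Compare {D1, D2, D5}: routing cost 175 + fixed 27 = 202.
Compare {D1, D2, D3}: routing cost 175 + fixed 29 = 204.
Compare {D2, D5}: routing cost 191 + fixed 16 = 207.
All other subsets cost ≥ 202. Minimum total cost: 196.

196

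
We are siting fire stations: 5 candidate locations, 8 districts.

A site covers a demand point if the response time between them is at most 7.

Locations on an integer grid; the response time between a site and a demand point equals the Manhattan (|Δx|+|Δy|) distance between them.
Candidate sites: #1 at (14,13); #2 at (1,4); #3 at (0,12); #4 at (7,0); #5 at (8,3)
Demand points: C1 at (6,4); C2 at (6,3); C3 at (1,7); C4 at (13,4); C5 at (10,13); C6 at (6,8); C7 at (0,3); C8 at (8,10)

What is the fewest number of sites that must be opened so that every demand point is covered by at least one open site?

3

Coverage sets (demand points within 7 of each site):
  #1: {C5}
  #2: {C1, C2, C3, C7}
  #3: {C3}
  #4: {C1, C2}
  #5: {C1, C2, C4, C6, C8}
No 2 sites suffice: every size-2 union leaves at least one demand point uncovered.
But {#1, #2, #5} covers everything, so the minimum is 3.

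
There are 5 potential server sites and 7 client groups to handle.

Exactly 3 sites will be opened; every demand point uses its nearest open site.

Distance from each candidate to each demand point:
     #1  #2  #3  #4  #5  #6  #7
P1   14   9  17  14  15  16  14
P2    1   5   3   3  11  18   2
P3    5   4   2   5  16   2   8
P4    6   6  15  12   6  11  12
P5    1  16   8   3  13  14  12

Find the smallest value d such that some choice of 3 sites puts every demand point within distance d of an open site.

Open {P2, P3, P4}.
  Farthest demand point is #5 at distance 6 (to P4); all others are ≤ 6.
With {P1, P3, P4} the worst case is 8.
With {P3, P4, P5} the worst case is 8.
No size-3 selection achieves below 6.

6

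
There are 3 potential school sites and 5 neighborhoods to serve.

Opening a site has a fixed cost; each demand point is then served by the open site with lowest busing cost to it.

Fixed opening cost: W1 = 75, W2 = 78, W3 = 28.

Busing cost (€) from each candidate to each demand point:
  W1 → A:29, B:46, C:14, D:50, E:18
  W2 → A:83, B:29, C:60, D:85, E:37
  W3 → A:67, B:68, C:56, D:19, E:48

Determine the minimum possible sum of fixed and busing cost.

Open {W1, W3}: assign each demand point to its cheapest open site.
  A→W1 29, B→W1 46, C→W1 14, D→W3 19, E→W1 18
  busing cost 126, fixed 103 → total 229.
Compare {W1}: busing cost 157 + fixed 75 = 232.
Compare {W3}: busing cost 258 + fixed 28 = 286.
Compare {W1, W2, W3}: busing cost 109 + fixed 181 = 290.
All other subsets cost ≥ 232. Minimum total cost: 229.

229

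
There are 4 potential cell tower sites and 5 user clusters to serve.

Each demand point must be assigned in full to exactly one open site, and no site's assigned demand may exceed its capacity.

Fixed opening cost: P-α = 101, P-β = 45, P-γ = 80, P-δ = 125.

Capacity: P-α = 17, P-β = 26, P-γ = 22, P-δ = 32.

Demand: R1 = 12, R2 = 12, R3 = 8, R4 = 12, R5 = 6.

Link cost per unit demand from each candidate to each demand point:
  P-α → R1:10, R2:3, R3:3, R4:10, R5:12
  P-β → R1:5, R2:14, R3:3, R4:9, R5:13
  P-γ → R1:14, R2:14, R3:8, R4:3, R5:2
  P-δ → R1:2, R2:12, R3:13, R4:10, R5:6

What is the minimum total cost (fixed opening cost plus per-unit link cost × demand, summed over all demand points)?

394

Open {P-α, P-β, P-γ}; cheapest assignment that respects the capacities:
  P-α (cap 17, load 12): R2 — cost 12×3 = 36
  P-β (cap 26, load 20): R1, R3 — cost 12×5 + 8×3 = 84
  P-γ (cap 22, load 18): R4, R5 — cost 12×3 + 6×2 = 48
  Shipping 168, fixed 226 → total 394.
  Any other capacity-feasible assignment to {P-α, P-β, P-γ} ships for at least 168.
Compare {P-α, P-β, P-γ, P-δ}: its best feasible assignment gives total 483.
Compare {P-β, P-γ, P-δ}: its best feasible assignment gives total 490.
Every other set of open sites that can feasibly serve all demand totals ≥ 483 even under its best assignment. Minimum: 394.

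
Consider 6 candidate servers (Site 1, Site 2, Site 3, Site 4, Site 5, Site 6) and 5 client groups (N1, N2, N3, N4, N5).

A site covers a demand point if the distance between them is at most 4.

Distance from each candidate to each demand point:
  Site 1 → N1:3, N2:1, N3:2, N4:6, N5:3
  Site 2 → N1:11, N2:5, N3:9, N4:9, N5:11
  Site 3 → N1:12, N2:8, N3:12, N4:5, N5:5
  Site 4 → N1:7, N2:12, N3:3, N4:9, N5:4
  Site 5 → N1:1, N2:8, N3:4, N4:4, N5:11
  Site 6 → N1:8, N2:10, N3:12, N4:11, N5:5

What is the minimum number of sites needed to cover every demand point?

2

Coverage sets (demand points within 4 of each site):
  Site 1: {N1, N2, N3, N5}
  Site 2: {}
  Site 3: {}
  Site 4: {N3, N5}
  Site 5: {N1, N3, N4}
  Site 6: {}
No single site covers all 5 demand points.
But {Site 1, Site 5} covers everything, so the minimum is 2.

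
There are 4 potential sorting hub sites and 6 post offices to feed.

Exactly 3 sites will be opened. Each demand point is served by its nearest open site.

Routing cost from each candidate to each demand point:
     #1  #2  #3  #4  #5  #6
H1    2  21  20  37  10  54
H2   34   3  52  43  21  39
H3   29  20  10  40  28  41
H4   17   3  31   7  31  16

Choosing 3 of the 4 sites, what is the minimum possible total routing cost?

Open {H1, H3, H4}.
  #1→H1 2, #2→H4 3, #3→H3 10, #4→H4 7, #5→H1 10, #6→H4 16  ⇒ total 48.
Compare {H1, H2, H4}: total 58.
Compare {H2, H3, H4}: total 74.
No size-3 selection does better; minimum is 48.

48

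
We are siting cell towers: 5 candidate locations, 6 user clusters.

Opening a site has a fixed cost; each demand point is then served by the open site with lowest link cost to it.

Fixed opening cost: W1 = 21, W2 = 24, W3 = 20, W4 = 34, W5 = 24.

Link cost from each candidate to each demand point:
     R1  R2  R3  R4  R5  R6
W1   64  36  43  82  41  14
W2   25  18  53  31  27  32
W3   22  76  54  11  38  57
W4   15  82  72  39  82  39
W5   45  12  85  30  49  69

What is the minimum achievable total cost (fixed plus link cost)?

200

Open {W1, W2, W3}: assign each demand point to its cheapest open site.
  R1→W3 22, R2→W2 18, R3→W1 43, R4→W3 11, R5→W2 27, R6→W1 14
  link cost 135, fixed 65 → total 200.
Compare {W1, W2}: link cost 158 + fixed 45 = 203.
Compare {W1, W3}: link cost 164 + fixed 41 = 205.
Compare {W1, W3, W5}: link cost 140 + fixed 65 = 205.
All other subsets cost ≥ 203. Minimum total cost: 200.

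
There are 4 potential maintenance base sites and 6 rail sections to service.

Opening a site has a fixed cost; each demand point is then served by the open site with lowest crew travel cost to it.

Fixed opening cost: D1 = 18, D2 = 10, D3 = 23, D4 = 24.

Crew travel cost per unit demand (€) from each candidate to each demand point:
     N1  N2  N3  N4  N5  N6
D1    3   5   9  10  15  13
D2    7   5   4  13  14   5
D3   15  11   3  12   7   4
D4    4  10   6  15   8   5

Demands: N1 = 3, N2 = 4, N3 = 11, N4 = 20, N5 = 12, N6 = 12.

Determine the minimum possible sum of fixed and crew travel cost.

Open {D1, D3}: assign each demand point to its cheapest open site.
  N1→D1 3×3=9, N2→D1 4×5=20, N3→D3 11×3=33, N4→D1 20×10=200, N5→D3 12×7=84, N6→D3 12×4=48
  crew travel cost 394, fixed 41 → total 435.
Compare {D1, D2, D3}: crew travel cost 394 + fixed 51 = 445.
Compare {D1, D3, D4}: crew travel cost 394 + fixed 65 = 459.
Compare {D1, D2, D3, D4}: crew travel cost 394 + fixed 75 = 469.
All other subsets cost ≥ 445. Minimum total cost: 435.

435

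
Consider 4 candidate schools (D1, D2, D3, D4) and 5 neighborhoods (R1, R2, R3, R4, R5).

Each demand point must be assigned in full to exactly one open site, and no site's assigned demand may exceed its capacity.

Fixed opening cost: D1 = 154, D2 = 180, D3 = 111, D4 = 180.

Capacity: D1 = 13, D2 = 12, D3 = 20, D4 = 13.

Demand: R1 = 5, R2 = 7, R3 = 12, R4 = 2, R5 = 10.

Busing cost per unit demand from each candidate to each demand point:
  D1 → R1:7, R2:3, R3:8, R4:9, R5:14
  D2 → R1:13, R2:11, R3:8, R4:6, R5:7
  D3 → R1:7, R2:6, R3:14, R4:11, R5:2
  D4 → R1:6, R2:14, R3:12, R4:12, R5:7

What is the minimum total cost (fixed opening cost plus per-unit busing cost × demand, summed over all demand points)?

635

Open {D1, D2, D3}; cheapest assignment that respects the capacities:
  D1 (cap 13, load 9): R2, R4 — cost 7×3 + 2×9 = 39
  D2 (cap 12, load 12): R3 — cost 12×8 = 96
  D3 (cap 20, load 15): R1, R5 — cost 5×7 + 10×2 = 55
  Shipping 190, fixed 445 → total 635.
  Any other capacity-feasible assignment to {D1, D2, D3} ships for at least 190.
Compare {D1, D3, D4}: its best feasible assignment gives total 655.
Compare {D2, D3, D4}: its best feasible assignment gives total 681.
Every other set of open sites that can feasibly serve all demand totals ≥ 655 even under its best assignment. Minimum: 635.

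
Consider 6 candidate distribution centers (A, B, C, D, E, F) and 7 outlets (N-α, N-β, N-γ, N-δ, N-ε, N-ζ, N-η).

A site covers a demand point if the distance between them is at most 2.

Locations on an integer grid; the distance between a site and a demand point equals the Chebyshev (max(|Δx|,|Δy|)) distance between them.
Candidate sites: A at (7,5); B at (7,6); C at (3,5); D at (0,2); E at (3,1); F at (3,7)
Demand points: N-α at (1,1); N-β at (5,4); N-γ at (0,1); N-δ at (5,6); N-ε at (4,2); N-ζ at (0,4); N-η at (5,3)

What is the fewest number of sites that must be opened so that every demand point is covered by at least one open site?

3

Coverage sets (demand points within 2 of each site):
  A: {N-β, N-δ, N-η}
  B: {N-β, N-δ}
  C: {N-β, N-δ, N-η}
  D: {N-α, N-γ, N-ζ}
  E: {N-α, N-ε, N-η}
  F: {N-δ}
No 2 sites suffice: every size-2 union leaves at least one demand point uncovered.
But {A, D, E} covers everything, so the minimum is 3.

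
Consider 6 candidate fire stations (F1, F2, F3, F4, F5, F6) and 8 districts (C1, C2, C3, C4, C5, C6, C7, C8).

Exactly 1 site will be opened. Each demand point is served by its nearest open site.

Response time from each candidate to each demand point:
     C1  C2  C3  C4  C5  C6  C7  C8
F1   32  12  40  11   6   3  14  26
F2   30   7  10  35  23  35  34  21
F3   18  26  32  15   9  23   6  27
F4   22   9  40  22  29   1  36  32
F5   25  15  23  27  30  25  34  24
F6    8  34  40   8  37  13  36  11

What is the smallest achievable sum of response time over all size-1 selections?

Open {F1}.
  C1→F1 32, C2→F1 12, C3→F1 40, C4→F1 11, C5→F1 6, C6→F1 3, C7→F1 14, C8→F1 26  ⇒ total 144.
Compare {F3}: total 156.
Compare {F6}: total 187.
No size-1 selection does better; minimum is 144.

144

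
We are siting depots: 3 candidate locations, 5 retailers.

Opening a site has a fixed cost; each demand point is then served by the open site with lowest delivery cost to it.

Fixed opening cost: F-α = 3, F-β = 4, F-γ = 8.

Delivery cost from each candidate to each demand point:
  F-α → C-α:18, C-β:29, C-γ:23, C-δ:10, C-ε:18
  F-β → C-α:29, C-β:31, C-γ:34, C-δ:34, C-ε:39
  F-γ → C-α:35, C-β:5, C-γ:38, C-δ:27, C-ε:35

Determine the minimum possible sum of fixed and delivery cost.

85

Open {F-α, F-γ}: assign each demand point to its cheapest open site.
  C-α→F-α 18, C-β→F-γ 5, C-γ→F-α 23, C-δ→F-α 10, C-ε→F-α 18
  delivery cost 74, fixed 11 → total 85.
Compare {F-α, F-β, F-γ}: delivery cost 74 + fixed 15 = 89.
Compare {F-α}: delivery cost 98 + fixed 3 = 101.
Compare {F-α, F-β}: delivery cost 98 + fixed 7 = 105.
All other subsets cost ≥ 89. Minimum total cost: 85.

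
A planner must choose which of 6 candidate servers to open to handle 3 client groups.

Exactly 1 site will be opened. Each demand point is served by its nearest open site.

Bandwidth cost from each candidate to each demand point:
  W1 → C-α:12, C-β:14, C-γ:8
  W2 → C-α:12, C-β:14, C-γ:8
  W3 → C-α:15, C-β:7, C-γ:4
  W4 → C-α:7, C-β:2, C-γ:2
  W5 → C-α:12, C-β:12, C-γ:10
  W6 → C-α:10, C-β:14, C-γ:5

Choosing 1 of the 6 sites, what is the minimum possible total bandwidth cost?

Open {W4}.
  C-α→W4 7, C-β→W4 2, C-γ→W4 2  ⇒ total 11.
Compare {W3}: total 26.
Compare {W6}: total 29.
No size-1 selection does better; minimum is 11.

11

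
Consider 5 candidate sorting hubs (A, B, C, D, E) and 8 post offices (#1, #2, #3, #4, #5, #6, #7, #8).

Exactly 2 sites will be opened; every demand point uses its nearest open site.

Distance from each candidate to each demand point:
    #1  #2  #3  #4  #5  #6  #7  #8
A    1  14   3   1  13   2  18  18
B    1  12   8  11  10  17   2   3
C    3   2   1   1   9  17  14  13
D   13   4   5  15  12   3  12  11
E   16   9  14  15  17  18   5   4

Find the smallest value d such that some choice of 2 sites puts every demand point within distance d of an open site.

11

Open {B, D}.
  Farthest demand point is #4 at distance 11 (to B); all others are ≤ 11.
With {A, B} the worst case is 12.
With {A, D} the worst case is 12.
No size-2 selection achieves below 11.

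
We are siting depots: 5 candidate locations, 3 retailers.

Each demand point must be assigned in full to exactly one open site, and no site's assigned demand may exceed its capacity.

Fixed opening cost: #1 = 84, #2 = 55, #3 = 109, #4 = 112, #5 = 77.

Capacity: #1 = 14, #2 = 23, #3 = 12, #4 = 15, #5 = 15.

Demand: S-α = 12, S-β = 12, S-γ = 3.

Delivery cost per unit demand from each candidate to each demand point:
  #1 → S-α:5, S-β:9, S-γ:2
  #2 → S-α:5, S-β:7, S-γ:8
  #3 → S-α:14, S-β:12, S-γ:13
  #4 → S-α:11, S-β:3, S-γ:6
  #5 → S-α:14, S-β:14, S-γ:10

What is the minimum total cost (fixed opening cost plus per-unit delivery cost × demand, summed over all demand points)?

281

Open {#2, #4}; cheapest assignment that respects the capacities:
  #2 (cap 23, load 12): S-α — cost 12×5 = 60
  #4 (cap 15, load 15): S-β, S-γ — cost 12×3 + 3×6 = 54
  Shipping 114, fixed 167 → total 281.
  Any other capacity-feasible assignment to {#2, #4} ships for at least 114.
Compare {#1, #2}: its best feasible assignment gives total 307.
Compare {#1, #4}: its best feasible assignment gives total 310.
Every other set of open sites that can feasibly serve all demand totals ≥ 307 even under its best assignment. Minimum: 281.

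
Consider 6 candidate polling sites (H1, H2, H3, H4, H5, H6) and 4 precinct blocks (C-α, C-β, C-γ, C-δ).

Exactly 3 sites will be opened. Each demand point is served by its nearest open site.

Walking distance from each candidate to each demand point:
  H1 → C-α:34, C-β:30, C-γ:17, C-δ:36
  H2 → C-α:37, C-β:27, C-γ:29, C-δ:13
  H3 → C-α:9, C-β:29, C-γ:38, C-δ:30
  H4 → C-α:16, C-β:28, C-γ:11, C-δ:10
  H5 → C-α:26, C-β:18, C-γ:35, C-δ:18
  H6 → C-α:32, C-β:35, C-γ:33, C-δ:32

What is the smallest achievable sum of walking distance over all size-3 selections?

48

Open {H3, H4, H5}.
  C-α→H3 9, C-β→H5 18, C-γ→H4 11, C-δ→H4 10  ⇒ total 48.
Compare {H1, H4, H5}: total 55.
Compare {H2, H4, H5}: total 55.
No size-3 selection does better; minimum is 48.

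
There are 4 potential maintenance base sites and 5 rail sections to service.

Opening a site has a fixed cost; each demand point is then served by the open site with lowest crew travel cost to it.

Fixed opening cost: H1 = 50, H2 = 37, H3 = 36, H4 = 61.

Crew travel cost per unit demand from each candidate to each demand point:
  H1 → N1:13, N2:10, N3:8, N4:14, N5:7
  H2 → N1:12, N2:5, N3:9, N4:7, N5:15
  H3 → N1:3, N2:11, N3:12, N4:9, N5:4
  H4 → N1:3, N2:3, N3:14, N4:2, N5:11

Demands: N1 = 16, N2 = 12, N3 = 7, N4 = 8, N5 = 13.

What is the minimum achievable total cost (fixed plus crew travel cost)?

Open {H3, H4}: assign each demand point to its cheapest open site.
  N1→H3 16×3=48, N2→H4 12×3=36, N3→H3 7×12=84, N4→H4 8×2=16, N5→H3 13×4=52
  crew travel cost 236, fixed 97 → total 333.
Compare {H2, H3, H4}: crew travel cost 215 + fixed 134 = 349.
Compare {H2, H3}: crew travel cost 279 + fixed 73 = 352.
Compare {H1, H3, H4}: crew travel cost 208 + fixed 147 = 355.
All other subsets cost ≥ 349. Minimum total cost: 333.

333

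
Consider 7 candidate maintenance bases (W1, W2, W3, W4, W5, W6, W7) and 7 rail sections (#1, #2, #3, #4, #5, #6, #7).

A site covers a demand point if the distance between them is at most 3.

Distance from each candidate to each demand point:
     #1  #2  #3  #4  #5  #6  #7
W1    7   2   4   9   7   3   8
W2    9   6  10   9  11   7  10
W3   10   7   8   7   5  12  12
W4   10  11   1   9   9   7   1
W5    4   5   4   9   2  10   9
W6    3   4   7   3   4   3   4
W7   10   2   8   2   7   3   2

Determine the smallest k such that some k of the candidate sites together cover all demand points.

4

Coverage sets (demand points within 3 of each site):
  W1: {#2, #6}
  W2: {}
  W3: {}
  W4: {#3, #7}
  W5: {#5}
  W6: {#1, #4, #6}
  W7: {#2, #4, #6, #7}
No 3 sites suffice: every size-3 union leaves at least one demand point uncovered.
But {W1, W4, W5, W6} covers everything, so the minimum is 4.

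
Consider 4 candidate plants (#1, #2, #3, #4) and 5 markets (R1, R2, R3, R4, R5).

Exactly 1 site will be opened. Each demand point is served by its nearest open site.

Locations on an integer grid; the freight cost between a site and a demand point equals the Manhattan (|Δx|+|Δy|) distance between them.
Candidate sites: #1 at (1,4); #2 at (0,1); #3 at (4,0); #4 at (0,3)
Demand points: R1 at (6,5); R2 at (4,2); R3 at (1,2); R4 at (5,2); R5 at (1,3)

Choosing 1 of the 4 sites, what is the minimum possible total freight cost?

20

Open {#1}.
  R1→#1 6, R2→#1 5, R3→#1 2, R4→#1 6, R5→#1 1  ⇒ total 20.
Compare {#4}: total 22.
Compare {#3}: total 23.
No size-1 selection does better; minimum is 20.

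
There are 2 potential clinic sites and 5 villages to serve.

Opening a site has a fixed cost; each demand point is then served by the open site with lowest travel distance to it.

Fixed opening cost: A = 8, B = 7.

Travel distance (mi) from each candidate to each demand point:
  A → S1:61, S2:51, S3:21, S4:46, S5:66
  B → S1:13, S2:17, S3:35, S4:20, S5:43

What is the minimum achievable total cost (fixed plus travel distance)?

Open {A, B}: assign each demand point to its cheapest open site.
  S1→B 13, S2→B 17, S3→A 21, S4→B 20, S5→B 43
  travel distance 114, fixed 15 → total 129.
Compare {B}: travel distance 128 + fixed 7 = 135.
Compare {A}: travel distance 245 + fixed 8 = 253.

129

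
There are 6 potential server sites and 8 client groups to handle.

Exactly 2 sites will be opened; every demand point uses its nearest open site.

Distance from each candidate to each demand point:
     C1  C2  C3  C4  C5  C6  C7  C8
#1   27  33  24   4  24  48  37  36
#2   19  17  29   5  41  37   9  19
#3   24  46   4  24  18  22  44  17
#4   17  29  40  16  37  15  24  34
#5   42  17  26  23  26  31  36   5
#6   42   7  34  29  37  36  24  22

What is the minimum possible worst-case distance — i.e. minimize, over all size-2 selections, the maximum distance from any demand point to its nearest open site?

Open {#2, #3}.
  Farthest demand point is C6 at distance 22 (to #3); all others are ≤ 22.
With {#3, #6} the worst case is 24.
With {#4, #5} the worst case is 26.
No size-2 selection achieves below 22.

22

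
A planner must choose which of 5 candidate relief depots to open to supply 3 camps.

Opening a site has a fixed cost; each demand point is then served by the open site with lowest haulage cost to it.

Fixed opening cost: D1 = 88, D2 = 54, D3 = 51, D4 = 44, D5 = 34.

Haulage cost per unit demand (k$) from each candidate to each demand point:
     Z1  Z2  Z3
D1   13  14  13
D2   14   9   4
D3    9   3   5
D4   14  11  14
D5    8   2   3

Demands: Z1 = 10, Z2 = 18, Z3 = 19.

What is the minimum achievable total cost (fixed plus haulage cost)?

207

Open {D5}: assign each demand point to its cheapest open site.
  Z1→D5 10×8=80, Z2→D5 18×2=36, Z3→D5 19×3=57
  haulage cost 173, fixed 34 → total 207.
Compare {D4, D5}: haulage cost 173 + fixed 78 = 251.
Compare {D3, D5}: haulage cost 173 + fixed 85 = 258.
Compare {D2, D5}: haulage cost 173 + fixed 88 = 261.
All other subsets cost ≥ 251. Minimum total cost: 207.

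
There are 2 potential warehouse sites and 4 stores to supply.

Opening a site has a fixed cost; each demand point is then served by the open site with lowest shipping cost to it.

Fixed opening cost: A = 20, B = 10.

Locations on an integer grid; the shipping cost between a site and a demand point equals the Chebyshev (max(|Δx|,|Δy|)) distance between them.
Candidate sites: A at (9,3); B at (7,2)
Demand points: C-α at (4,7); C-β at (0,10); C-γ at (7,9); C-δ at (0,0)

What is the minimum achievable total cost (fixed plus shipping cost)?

37

Open {B}: assign each demand point to its cheapest open site.
  C-α→B 5, C-β→B 8, C-γ→B 7, C-δ→B 7
  shipping cost 27, fixed 10 → total 37.
Compare {A}: shipping cost 29 + fixed 20 = 49.
Compare {A, B}: shipping cost 26 + fixed 30 = 56.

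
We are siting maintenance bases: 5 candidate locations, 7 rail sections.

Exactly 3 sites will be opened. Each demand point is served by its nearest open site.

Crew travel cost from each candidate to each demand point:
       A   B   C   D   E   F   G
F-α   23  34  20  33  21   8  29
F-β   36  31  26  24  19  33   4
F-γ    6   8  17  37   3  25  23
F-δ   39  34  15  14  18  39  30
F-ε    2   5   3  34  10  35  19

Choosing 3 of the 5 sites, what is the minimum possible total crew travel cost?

56

Open {F-α, F-β, F-ε}.
  A→F-ε 2, B→F-ε 5, C→F-ε 3, D→F-β 24, E→F-ε 10, F→F-α 8, G→F-β 4  ⇒ total 56.
Compare {F-α, F-δ, F-ε}: total 61.
Compare {F-β, F-γ, F-ε}: total 66.
No size-3 selection does better; minimum is 56.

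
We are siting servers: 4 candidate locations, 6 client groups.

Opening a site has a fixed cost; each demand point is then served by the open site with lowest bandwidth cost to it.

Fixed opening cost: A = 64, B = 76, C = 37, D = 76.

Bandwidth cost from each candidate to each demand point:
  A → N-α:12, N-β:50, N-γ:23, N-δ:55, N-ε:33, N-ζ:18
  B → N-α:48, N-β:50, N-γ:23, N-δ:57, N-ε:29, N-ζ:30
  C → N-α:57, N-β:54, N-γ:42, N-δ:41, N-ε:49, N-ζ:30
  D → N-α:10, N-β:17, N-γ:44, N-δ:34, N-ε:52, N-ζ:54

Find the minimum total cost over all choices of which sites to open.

255

Open {A}: assign each demand point to its cheapest open site.
  N-α→A 12, N-β→A 50, N-γ→A 23, N-δ→A 55, N-ε→A 33, N-ζ→A 18
  bandwidth cost 191, fixed 64 → total 255.
Compare {A, D}: bandwidth cost 135 + fixed 140 = 275.
Compare {A, C}: bandwidth cost 177 + fixed 101 = 278.
Compare {D}: bandwidth cost 211 + fixed 76 = 287.
All other subsets cost ≥ 275. Minimum total cost: 255.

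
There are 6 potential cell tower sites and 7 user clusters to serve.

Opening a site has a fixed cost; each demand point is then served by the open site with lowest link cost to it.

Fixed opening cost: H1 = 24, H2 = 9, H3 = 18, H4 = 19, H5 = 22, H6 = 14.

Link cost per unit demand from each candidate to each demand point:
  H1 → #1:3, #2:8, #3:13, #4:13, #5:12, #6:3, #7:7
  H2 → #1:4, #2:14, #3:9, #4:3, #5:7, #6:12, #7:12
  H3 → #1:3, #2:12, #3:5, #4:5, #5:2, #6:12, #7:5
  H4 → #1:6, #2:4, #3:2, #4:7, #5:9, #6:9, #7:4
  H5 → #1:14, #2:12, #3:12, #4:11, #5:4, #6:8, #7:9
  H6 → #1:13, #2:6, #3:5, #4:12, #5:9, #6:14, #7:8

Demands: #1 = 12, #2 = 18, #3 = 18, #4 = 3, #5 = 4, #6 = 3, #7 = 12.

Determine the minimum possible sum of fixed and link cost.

Open {H3, H4}: assign each demand point to its cheapest open site.
  #1→H3 12×3=36, #2→H4 18×4=72, #3→H4 18×2=36, #4→H3 3×5=15, #5→H3 4×2=8, #6→H4 3×9=27, #7→H4 12×4=48
  link cost 242, fixed 37 → total 279.
Compare {H2, H3, H4}: link cost 236 + fixed 46 = 282.
Compare {H1, H3, H4}: link cost 224 + fixed 61 = 285.
Compare {H1, H2, H3, H4}: link cost 218 + fixed 70 = 288.
All other subsets cost ≥ 282. Minimum total cost: 279.

279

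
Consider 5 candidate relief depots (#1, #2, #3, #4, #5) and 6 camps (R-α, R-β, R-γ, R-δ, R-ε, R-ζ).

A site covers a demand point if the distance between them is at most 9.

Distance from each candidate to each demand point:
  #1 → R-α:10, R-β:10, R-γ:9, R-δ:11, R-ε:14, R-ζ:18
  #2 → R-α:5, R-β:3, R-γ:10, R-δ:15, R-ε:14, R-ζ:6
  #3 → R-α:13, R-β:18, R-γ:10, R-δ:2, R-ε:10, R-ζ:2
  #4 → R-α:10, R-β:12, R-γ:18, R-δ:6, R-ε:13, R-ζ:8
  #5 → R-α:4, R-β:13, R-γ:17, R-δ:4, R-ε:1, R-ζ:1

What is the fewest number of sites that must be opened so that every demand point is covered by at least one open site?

3

Coverage sets (demand points within 9 of each site):
  #1: {R-γ}
  #2: {R-α, R-β, R-ζ}
  #3: {R-δ, R-ζ}
  #4: {R-δ, R-ζ}
  #5: {R-α, R-δ, R-ε, R-ζ}
No 2 sites suffice: every size-2 union leaves at least one demand point uncovered.
But {#1, #2, #5} covers everything, so the minimum is 3.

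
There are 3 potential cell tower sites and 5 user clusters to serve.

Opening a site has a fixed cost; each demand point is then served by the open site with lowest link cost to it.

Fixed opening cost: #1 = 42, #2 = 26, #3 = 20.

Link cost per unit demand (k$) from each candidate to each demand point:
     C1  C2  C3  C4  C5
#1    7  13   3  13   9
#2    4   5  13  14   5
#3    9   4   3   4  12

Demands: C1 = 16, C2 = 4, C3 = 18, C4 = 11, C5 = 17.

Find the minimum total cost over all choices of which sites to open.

309

Open {#2, #3}: assign each demand point to its cheapest open site.
  C1→#2 16×4=64, C2→#3 4×4=16, C3→#3 18×3=54, C4→#3 11×4=44, C5→#2 17×5=85
  link cost 263, fixed 46 → total 309.
Compare {#1, #2, #3}: link cost 263 + fixed 88 = 351.
Compare {#1, #2}: link cost 366 + fixed 68 = 434.
Compare {#1, #3}: link cost 379 + fixed 62 = 441.
All other subsets cost ≥ 351. Minimum total cost: 309.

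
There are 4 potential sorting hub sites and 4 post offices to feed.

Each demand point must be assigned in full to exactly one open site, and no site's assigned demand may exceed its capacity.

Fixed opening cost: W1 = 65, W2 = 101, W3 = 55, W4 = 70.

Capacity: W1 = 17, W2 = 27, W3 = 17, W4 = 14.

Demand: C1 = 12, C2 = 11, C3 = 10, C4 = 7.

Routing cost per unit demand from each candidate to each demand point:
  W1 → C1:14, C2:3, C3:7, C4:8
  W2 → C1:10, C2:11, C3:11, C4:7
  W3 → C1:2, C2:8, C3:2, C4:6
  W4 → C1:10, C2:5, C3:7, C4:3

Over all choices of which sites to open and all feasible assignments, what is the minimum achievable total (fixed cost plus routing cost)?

395

Open {W1, W3, W4}; cheapest assignment that respects the capacities:
  W1 (cap 17, load 17): C3, C4 — cost 10×7 + 7×8 = 126
  W3 (cap 17, load 12): C1 — cost 12×2 = 24
  W4 (cap 14, load 11): C2 — cost 11×5 = 55
  Shipping 205, fixed 190 → total 395.
  Any other capacity-feasible assignment to {W1, W3, W4} ships for at least 205.
Compare {W1, W2, W3}: its best feasible assignment gives total 436.
Compare {W2, W3}: its best feasible assignment gives total 459.
Every other set of open sites that can feasibly serve all demand totals ≥ 436 even under its best assignment. Minimum: 395.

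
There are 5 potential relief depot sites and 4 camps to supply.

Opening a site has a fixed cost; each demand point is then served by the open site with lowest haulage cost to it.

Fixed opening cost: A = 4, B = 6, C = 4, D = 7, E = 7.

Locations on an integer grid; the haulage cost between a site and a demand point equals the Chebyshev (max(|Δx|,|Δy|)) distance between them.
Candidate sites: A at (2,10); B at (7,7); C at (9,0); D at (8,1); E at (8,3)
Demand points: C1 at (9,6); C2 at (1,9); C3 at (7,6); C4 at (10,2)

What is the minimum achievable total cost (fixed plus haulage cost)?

19

Open {A, B}: assign each demand point to its cheapest open site.
  C1→B 2, C2→A 1, C3→B 1, C4→B 5
  haulage cost 9, fixed 10 → total 19.
Compare {B}: haulage cost 14 + fixed 6 = 20.
Compare {A, E}: haulage cost 9 + fixed 11 = 20.
Compare {A, B, C}: haulage cost 6 + fixed 14 = 20.
All other subsets cost ≥ 20. Minimum total cost: 19.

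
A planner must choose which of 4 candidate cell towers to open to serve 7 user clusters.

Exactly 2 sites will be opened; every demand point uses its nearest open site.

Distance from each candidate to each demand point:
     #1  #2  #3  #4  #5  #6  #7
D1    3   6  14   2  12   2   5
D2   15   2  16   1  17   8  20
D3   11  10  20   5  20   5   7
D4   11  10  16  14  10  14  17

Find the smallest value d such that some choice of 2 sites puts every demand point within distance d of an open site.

Open {D1, D2}.
  Farthest demand point is #3 at distance 14 (to D1); all others are ≤ 14.
With {D1, D3} the worst case is 14.
With {D1, D4} the worst case is 14.
No size-2 selection achieves below 14.

14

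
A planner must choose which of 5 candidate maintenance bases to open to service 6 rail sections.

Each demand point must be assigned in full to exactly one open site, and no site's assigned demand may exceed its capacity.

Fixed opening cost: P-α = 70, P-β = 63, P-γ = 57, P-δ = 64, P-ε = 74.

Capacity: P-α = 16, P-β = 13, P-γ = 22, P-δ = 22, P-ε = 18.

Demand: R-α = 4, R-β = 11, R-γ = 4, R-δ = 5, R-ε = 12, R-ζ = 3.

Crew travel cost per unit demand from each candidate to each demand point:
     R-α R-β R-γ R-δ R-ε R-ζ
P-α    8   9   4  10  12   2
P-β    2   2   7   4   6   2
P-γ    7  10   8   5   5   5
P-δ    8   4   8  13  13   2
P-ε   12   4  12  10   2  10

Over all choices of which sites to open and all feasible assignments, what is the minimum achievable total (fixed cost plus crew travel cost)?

Open {P-γ, P-δ}; cheapest assignment that respects the capacities:
  P-γ (cap 22, load 21): R-α, R-δ, R-ε — cost 4×7 + 5×5 + 12×5 = 113
  P-δ (cap 22, load 18): R-β, R-γ, R-ζ — cost 11×4 + 4×8 + 3×2 = 82
  Shipping 195, fixed 121 → total 316.
  Any other capacity-feasible assignment to {P-γ, P-δ} ships for at least 195.
Compare {P-δ, P-ε}: its best feasible assignment gives total 326.
Compare {P-β, P-δ, P-ε}: its best feasible assignment gives total 331.
Every other set of open sites that can feasibly serve all demand totals ≥ 326 even under its best assignment. Minimum: 316.

316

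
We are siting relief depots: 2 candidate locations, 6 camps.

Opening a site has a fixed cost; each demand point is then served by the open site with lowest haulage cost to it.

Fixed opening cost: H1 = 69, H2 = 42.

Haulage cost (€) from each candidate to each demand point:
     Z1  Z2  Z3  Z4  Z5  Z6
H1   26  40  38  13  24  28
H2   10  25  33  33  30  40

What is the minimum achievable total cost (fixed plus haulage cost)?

213

Open {H2}: assign each demand point to its cheapest open site.
  Z1→H2 10, Z2→H2 25, Z3→H2 33, Z4→H2 33, Z5→H2 30, Z6→H2 40
  haulage cost 171, fixed 42 → total 213.
Compare {H1}: haulage cost 169 + fixed 69 = 238.
Compare {H1, H2}: haulage cost 133 + fixed 111 = 244.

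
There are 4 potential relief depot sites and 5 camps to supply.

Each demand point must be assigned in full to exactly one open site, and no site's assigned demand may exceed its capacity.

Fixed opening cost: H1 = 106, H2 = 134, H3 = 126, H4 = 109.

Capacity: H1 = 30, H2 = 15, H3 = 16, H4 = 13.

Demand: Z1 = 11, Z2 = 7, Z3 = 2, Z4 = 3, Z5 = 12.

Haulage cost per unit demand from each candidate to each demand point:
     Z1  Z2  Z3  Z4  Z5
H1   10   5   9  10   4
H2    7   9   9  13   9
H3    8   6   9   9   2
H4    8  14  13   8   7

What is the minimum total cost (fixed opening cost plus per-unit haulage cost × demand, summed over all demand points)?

434

Open {H1, H4}; cheapest assignment that respects the capacities:
  H1 (cap 30, load 24): Z2, Z3, Z4, Z5 — cost 7×5 + 2×9 + 3×10 + 12×4 = 131
  H4 (cap 13, load 11): Z1 — cost 11×8 = 88
  Shipping 219, fixed 215 → total 434.
  Any other capacity-feasible assignment to {H1, H4} ships for at least 219.
Compare {H1, H3}: its best feasible assignment gives total 446.
Compare {H1, H2}: its best feasible assignment gives total 448.
Every other set of open sites that can feasibly serve all demand totals ≥ 446 even under its best assignment. Minimum: 434.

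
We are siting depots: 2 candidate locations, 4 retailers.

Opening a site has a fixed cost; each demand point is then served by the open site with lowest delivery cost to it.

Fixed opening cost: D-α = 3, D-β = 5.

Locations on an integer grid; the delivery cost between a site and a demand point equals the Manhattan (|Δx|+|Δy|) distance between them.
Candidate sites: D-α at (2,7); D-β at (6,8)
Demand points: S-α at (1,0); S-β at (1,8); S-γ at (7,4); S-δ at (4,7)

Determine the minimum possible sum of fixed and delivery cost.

23

Open {D-α}: assign each demand point to its cheapest open site.
  S-α→D-α 8, S-β→D-α 2, S-γ→D-α 8, S-δ→D-α 2
  delivery cost 20, fixed 3 → total 23.
Compare {D-α, D-β}: delivery cost 17 + fixed 8 = 25.
Compare {D-β}: delivery cost 26 + fixed 5 = 31.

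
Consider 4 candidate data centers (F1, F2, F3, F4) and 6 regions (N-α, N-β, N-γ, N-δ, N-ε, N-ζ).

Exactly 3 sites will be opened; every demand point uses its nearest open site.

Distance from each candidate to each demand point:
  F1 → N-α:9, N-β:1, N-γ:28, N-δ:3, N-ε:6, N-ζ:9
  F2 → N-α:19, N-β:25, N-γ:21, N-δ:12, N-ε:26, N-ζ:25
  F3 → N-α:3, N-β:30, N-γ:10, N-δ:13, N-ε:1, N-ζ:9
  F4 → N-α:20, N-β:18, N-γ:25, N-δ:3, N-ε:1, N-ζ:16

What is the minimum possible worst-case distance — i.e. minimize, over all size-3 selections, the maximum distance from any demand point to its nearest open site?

Open {F1, F2, F3}.
  Farthest demand point is N-γ at distance 10 (to F3); all others are ≤ 10.
With {F1, F3, F4} the worst case is 10.
With {F2, F3, F4} the worst case is 18.
No size-3 selection achieves below 10.

10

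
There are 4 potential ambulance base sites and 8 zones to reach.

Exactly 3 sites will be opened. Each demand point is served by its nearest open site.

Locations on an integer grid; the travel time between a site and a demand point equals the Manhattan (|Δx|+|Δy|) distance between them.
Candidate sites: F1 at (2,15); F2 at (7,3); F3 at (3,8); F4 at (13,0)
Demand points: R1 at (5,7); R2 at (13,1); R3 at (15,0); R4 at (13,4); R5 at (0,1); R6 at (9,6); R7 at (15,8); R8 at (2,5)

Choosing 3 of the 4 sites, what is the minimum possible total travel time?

38

Open {F2, F3, F4}.
  R1→F3 3, R2→F4 1, R3→F4 2, R4→F4 4, R5→F2 9, R6→F2 5, R7→F4 10, R8→F3 4  ⇒ total 38.
Compare {F1, F3, F4}: total 42.
Compare {F1, F2, F4}: total 44.
No size-3 selection does better; minimum is 38.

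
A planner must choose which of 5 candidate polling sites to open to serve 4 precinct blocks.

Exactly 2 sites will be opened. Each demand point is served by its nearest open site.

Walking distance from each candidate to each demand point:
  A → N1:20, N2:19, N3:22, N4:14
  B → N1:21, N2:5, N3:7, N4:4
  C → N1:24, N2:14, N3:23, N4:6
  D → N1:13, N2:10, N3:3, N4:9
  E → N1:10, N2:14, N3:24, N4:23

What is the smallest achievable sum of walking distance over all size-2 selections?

25

Open {B, D}.
  N1→D 13, N2→B 5, N3→D 3, N4→B 4  ⇒ total 25.
Compare {B, E}: total 26.
Compare {C, D}: total 32.
No size-2 selection does better; minimum is 25.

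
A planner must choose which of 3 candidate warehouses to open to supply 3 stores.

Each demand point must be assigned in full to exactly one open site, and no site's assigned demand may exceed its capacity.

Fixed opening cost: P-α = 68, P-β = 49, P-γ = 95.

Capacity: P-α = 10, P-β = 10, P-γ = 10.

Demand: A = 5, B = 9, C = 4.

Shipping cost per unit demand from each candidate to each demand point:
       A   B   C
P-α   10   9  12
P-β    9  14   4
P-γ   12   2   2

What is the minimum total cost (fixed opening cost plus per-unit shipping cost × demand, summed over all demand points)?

Open {P-β, P-γ}; cheapest assignment that respects the capacities:
  P-β (cap 10, load 9): A, C — cost 5×9 + 4×4 = 61
  P-γ (cap 10, load 9): B — cost 9×2 = 18
  Shipping 79, fixed 144 → total 223.
  Any other capacity-feasible assignment to {P-β, P-γ} ships for at least 79.
Compare {P-α, P-β}: its best feasible assignment gives total 259.
Compare {P-α, P-γ}: its best feasible assignment gives total 279.
Every other set of open sites that can feasibly serve all demand totals ≥ 259 even under its best assignment. Minimum: 223.

223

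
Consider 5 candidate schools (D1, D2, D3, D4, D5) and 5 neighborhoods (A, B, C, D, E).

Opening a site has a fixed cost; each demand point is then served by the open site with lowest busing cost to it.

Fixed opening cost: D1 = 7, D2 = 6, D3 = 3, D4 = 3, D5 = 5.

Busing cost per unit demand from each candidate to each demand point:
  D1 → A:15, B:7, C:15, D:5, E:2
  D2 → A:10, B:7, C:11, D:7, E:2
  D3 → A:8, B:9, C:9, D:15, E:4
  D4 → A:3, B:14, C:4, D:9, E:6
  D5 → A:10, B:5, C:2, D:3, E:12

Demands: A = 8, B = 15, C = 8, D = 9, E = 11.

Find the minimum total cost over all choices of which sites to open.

178

Open {D2, D4, D5}: assign each demand point to its cheapest open site.
  A→D4 8×3=24, B→D5 15×5=75, C→D5 8×2=16, D→D5 9×3=27, E→D2 11×2=22
  busing cost 164, fixed 14 → total 178.
Compare {D1, D4, D5}: busing cost 164 + fixed 15 = 179.
Compare {D2, D3, D4, D5}: busing cost 164 + fixed 17 = 181.
Compare {D1, D3, D4, D5}: busing cost 164 + fixed 18 = 182.
All other subsets cost ≥ 179. Minimum total cost: 178.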